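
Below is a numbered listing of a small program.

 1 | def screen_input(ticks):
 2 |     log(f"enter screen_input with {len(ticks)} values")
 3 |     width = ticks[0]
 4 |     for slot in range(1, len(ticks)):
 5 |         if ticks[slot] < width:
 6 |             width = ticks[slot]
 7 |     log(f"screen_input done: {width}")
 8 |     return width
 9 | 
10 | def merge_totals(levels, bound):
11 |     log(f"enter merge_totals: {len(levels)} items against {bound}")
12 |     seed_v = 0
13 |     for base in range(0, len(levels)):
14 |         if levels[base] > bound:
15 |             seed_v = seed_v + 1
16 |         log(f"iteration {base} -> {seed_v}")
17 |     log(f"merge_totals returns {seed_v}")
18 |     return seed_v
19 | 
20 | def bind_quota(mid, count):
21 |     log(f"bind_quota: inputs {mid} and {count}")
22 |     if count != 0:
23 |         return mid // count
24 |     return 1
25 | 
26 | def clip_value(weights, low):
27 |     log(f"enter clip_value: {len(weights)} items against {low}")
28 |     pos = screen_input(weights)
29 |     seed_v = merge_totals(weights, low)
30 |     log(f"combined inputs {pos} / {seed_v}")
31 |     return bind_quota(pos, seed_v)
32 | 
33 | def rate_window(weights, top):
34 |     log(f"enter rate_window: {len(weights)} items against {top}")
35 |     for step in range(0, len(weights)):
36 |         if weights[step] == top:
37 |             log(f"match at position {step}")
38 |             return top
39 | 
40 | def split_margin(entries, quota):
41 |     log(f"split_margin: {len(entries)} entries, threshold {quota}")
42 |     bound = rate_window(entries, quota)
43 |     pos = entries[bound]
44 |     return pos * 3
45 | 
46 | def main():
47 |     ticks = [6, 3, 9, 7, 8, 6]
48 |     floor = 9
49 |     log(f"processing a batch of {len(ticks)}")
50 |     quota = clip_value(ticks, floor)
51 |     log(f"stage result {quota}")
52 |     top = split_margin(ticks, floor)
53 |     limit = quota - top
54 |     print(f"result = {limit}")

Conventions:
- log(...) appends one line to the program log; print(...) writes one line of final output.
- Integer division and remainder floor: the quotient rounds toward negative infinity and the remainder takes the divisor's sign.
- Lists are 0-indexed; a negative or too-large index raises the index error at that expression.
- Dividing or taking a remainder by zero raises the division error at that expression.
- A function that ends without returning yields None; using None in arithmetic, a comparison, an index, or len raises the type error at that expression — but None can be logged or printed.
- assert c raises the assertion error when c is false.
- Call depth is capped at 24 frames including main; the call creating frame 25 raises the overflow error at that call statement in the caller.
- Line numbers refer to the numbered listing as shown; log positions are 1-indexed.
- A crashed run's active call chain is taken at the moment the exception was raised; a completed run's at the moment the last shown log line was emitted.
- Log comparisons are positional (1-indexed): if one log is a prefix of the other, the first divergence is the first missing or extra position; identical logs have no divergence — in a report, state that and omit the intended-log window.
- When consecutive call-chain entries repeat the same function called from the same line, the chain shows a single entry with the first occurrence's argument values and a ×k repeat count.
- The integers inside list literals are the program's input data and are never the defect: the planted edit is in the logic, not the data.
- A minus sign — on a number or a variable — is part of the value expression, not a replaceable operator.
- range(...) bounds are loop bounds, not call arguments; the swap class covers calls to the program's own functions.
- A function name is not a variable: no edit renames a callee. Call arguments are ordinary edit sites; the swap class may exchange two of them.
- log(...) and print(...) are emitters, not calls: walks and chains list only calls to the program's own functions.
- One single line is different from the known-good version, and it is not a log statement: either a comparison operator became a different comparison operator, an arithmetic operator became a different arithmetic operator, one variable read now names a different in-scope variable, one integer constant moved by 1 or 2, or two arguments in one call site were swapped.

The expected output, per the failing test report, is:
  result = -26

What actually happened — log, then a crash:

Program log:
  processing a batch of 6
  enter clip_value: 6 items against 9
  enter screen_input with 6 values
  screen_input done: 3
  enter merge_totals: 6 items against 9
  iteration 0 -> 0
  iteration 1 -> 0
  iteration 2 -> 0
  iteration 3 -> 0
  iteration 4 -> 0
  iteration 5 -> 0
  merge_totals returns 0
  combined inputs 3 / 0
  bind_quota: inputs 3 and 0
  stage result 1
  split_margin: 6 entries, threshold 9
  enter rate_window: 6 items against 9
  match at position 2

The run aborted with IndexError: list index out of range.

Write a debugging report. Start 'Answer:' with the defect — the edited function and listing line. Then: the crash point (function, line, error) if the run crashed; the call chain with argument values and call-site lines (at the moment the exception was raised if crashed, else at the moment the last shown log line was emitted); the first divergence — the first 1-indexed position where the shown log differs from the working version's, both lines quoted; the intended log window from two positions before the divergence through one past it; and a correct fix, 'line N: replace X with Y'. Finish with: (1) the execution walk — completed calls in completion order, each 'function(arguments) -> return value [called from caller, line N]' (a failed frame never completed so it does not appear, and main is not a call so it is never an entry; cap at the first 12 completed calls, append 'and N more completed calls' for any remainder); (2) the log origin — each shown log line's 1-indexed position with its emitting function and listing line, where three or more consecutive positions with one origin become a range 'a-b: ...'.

Answer: the defect is in rate_window at line 38.
Key fact: The logs agree in full; the defect surfaces as the crash itself.
Crash: split_margin, line 43, IndexError.
Call chain: main -> split_margin([6, 3, 9, 7, 8, 6], 9) (called at line 52).
First divergence: none; the two logs match at every position.
Execution walk:
  screen_input([6, 3, 9, 7, 8, 6]) -> 3  [called from clip_value, line 28]
  merge_totals([6, 3, 9, 7, 8, 6], 9) -> 0  [called from clip_value, line 29]
  bind_quota(3, 0) -> 1  [called from clip_value, line 31]
  clip_value([6, 3, 9, 7, 8, 6], 9) -> 1  [called from main, line 50]
  rate_window([6, 3, 9, 7, 8, 6], 9) -> 9  [called from split_margin, line 42]
Origin of each log line:
  1: logged in main at line 49
  2: logged in clip_value at line 27
  3: logged in screen_input at line 2
  4: logged in screen_input at line 7
  5: logged in merge_totals at line 11
  6-11: logged in merge_totals at line 16
  12: logged in merge_totals at line 17
  13: logged in clip_value at line 30
  14: logged in bind_quota at line 21
  15: logged in main at line 51
  16: logged in split_margin at line 41
  17: logged in rate_window at line 34
  18: logged in rate_window at line 37
A correct fix: line 38: replace `top` with `step`.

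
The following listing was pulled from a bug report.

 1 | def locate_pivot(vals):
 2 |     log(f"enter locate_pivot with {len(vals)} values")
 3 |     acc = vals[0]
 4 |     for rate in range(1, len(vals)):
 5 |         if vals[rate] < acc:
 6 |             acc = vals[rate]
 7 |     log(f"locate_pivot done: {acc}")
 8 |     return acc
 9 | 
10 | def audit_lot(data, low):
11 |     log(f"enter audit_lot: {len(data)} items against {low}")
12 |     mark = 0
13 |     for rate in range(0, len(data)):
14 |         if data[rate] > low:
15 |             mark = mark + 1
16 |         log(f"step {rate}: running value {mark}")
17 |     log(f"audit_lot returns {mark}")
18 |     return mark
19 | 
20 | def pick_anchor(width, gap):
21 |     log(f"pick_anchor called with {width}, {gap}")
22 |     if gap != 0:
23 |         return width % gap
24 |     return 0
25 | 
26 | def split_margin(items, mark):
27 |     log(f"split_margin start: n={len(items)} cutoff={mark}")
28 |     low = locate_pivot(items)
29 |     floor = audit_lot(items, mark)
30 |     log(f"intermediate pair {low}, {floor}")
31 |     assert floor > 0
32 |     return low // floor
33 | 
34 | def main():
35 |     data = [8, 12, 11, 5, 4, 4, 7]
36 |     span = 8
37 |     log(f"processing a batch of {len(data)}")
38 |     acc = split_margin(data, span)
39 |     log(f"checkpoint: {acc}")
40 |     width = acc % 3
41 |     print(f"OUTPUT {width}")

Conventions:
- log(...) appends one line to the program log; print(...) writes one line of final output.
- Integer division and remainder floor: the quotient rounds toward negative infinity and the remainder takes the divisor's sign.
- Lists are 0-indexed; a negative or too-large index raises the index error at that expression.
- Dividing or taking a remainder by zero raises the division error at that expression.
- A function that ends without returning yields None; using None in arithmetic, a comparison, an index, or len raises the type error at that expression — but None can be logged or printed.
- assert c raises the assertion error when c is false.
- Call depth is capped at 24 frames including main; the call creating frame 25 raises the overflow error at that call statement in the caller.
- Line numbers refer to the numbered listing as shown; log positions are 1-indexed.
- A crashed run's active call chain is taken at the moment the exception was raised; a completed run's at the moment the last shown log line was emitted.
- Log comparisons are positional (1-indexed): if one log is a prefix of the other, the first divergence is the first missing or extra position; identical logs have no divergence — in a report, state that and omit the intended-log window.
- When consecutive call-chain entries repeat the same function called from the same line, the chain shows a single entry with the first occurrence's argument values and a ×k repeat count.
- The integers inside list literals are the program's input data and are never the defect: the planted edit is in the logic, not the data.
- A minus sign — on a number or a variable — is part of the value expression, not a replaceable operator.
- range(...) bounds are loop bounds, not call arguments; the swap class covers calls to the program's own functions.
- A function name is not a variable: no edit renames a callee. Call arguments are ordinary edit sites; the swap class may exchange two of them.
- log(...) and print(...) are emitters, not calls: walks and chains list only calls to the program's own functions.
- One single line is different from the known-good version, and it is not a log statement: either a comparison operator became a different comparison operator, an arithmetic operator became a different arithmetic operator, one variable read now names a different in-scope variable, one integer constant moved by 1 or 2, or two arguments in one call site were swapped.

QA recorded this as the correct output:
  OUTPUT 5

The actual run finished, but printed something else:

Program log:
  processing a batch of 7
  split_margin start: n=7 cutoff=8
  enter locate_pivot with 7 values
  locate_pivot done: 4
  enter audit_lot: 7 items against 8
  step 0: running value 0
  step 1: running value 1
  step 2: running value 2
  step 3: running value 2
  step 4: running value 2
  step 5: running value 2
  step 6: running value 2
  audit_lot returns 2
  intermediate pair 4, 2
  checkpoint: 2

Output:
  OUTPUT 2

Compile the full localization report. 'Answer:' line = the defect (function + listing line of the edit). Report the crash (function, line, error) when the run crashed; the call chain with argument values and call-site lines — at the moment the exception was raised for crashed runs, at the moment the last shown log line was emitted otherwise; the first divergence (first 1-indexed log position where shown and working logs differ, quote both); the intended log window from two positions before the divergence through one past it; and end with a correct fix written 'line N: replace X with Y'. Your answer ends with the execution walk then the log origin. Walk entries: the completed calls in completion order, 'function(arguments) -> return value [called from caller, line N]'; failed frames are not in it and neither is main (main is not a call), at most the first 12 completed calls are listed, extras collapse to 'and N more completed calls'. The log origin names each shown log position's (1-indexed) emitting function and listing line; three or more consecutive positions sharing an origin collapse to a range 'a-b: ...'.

Answer: the defect is in main at line 40.
Core observation: Nothing in the log betrays the bug — only the output does.
Call chain: main.
First divergence: none (the log streams are identical).
Execution walk:
  locate_pivot([8, 12, 11, 5, 4, 4, 7]) -> 4  [called from split_margin, line 28]
  audit_lot([8, 12, 11, 5, 4, 4, 7], 8) -> 2  [called from split_margin, line 29]
  split_margin([8, 12, 11, 5, 4, 4, 7], 8) -> 2  [called from main, line 38]
Log origin:
  1: logged in main at line 37
  2: logged in split_margin at line 27
  3: logged in locate_pivot at line 2
  4: logged in locate_pivot at line 7
  5: logged in audit_lot at line 11
  6-12: logged in audit_lot at line 16
  13: logged in audit_lot at line 17
  14: logged in split_margin at line 30
  15: logged in main at line 39
A correct fix: line 40: replace `%` with `+`.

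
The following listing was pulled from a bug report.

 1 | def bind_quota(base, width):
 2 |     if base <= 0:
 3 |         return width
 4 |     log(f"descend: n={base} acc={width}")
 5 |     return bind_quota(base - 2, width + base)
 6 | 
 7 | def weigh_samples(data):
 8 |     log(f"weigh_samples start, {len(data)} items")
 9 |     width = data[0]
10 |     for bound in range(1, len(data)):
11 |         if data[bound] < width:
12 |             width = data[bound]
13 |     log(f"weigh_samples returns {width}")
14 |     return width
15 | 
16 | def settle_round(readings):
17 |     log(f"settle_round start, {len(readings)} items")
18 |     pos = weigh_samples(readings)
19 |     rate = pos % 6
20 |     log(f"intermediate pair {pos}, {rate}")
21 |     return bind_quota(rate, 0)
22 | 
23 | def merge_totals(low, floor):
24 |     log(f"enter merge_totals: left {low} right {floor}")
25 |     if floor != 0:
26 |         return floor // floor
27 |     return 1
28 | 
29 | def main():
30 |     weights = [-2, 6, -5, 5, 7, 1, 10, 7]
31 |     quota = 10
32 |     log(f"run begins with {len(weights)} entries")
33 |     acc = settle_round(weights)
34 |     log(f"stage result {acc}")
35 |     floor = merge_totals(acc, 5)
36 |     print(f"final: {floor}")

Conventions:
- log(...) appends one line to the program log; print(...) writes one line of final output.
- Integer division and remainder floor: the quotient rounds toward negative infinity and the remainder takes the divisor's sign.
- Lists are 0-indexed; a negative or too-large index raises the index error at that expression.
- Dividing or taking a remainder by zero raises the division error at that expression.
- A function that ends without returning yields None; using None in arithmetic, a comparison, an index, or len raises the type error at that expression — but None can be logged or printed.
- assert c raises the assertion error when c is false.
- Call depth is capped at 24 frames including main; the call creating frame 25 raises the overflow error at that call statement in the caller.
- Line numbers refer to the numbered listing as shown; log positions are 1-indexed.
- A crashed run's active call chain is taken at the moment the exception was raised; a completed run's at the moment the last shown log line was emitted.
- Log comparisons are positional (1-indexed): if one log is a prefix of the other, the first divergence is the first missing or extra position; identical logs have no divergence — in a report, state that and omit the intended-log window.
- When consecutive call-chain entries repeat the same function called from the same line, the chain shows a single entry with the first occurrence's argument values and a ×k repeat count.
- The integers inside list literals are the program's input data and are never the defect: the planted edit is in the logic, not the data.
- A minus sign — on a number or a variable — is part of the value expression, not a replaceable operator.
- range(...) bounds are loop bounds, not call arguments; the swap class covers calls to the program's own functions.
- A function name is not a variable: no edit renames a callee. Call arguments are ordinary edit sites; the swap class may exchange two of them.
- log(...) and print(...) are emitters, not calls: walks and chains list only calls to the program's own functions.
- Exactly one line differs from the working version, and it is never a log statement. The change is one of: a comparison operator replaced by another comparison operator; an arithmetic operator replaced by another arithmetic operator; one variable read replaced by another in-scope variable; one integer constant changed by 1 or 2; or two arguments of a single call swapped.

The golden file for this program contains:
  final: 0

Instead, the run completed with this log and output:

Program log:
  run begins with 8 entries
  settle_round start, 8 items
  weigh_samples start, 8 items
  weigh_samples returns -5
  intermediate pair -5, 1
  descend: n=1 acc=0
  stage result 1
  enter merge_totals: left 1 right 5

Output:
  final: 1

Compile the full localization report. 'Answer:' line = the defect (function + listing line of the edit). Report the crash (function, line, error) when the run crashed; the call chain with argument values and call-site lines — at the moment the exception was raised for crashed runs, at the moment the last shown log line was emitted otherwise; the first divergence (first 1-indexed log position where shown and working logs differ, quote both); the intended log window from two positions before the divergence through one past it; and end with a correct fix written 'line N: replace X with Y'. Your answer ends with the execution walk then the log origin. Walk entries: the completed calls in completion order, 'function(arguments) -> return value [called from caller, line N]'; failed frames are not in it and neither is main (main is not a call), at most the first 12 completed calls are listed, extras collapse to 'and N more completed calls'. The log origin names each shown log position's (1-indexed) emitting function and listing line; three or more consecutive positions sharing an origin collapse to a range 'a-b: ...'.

Answer: the defect is in merge_totals at line 26.
Key fact: The logs agree in full; only the final output differs.
Call chain: main -> merge_totals(1, 5) (called at line 35).
First divergence: there is none — every log position agrees.
Execution walk:
  weigh_samples([-2, 6, -5, 5, 7, 1, 10, 7]) -> -5  [called from settle_round, line 18]
  bind_quota(-1, 1) -> 1  [called from bind_quota, line 5]
  bind_quota(1, 0) -> 1  [called from settle_round, line 21]
  settle_round([-2, 6, -5, 5, 7, 1, 10, 7]) -> 1  [called from main, line 33]
  merge_totals(1, 5) -> 1  [called from main, line 35]
Log origin:
  1 — main, line 32
  2 — settle_round, line 17
  3 — weigh_samples, line 8
  4 — weigh_samples, line 13
  5 — settle_round, line 20
  6 — bind_quota, line 4
  7 — main, line 34
  8 — merge_totals, line 24
A correct fix: line 26: replace `floor // floor` with `low // floor`.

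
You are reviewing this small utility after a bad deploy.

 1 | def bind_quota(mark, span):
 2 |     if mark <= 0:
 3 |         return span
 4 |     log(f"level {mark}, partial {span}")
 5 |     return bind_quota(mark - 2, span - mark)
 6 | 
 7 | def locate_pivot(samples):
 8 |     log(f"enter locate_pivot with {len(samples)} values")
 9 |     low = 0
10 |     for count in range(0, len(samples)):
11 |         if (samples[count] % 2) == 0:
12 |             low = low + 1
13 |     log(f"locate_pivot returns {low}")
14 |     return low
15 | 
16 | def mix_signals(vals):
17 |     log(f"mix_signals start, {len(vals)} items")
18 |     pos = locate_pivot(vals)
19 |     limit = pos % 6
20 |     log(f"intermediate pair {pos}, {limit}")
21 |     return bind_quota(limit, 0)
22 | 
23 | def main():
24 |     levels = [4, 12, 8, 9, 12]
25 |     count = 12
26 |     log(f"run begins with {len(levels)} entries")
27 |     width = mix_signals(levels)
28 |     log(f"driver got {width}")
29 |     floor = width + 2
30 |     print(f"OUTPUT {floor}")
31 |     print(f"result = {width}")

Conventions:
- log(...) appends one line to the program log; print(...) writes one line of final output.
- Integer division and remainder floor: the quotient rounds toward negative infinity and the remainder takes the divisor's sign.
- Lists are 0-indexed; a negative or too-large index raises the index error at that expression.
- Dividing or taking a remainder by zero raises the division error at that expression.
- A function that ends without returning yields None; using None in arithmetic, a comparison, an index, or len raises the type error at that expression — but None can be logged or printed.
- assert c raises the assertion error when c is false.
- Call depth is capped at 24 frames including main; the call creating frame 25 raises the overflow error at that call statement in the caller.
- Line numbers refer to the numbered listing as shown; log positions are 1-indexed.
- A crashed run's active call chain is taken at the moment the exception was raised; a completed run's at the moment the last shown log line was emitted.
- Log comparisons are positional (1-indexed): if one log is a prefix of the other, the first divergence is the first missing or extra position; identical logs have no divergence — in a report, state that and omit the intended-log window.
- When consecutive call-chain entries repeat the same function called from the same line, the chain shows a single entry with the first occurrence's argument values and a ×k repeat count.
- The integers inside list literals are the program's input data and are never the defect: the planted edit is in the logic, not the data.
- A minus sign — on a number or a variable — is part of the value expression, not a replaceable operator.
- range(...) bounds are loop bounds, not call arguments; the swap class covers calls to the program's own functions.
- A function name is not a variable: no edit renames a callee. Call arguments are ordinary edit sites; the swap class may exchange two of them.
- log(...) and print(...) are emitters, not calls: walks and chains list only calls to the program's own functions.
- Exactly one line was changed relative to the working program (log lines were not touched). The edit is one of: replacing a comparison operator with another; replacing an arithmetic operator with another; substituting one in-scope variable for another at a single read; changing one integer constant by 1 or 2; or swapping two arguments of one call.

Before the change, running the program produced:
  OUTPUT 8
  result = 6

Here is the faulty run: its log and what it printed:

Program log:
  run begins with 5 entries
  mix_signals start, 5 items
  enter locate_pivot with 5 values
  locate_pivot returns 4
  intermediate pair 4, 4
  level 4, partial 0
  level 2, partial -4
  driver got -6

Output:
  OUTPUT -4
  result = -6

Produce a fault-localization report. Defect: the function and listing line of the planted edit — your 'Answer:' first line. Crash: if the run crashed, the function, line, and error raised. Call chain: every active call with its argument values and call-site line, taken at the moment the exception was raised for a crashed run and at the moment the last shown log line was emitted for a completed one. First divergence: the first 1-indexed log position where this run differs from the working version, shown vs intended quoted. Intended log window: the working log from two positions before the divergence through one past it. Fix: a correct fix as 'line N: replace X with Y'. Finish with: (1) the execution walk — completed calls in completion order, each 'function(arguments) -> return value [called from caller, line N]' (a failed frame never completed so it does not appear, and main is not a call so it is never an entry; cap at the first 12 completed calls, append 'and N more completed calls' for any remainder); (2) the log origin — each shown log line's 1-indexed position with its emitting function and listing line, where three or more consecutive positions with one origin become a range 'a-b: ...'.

Answer: the defect is in bind_quota at line 5.
Core observation: The earliest visible damage is log position 7 — 'level 2, partial -4' rather than the intended 'level 2, partial 4'.
Call chain: main.
First divergence: at position 7 the run shows 'level 2, partial -4' where the working version logs 'level 2, partial 4'.
Intended log window:
  5: intermediate pair 4, 4
  6: level 4, partial 0
  7: level 2, partial 4
  8: driver got 6
Execution walk:
  locate_pivot([4, 12, 8, 9, 12]) -> 4  [called from mix_signals, line 18]
  bind_quota(0, -6) -> -6  [called from bind_quota, line 5]
  bind_quota(2, -4) -> -6  [called from bind_quota, line 5]
  bind_quota(4, 0) -> -6  [called from mix_signals, line 21]
  mix_signals([4, 12, 8, 9, 12]) -> -6  [called from main, line 27]
Origin of each log line:
  1 — main, line 26
  2 — mix_signals, line 17
  3 — locate_pivot, line 8
  4 — locate_pivot, line 13
  5 — mix_signals, line 20
  6 — bind_quota, line 4
  7 — bind_quota, line 4
  8 — main, line 28
A correct fix: line 5: replace `span - mark` with `span + mark`.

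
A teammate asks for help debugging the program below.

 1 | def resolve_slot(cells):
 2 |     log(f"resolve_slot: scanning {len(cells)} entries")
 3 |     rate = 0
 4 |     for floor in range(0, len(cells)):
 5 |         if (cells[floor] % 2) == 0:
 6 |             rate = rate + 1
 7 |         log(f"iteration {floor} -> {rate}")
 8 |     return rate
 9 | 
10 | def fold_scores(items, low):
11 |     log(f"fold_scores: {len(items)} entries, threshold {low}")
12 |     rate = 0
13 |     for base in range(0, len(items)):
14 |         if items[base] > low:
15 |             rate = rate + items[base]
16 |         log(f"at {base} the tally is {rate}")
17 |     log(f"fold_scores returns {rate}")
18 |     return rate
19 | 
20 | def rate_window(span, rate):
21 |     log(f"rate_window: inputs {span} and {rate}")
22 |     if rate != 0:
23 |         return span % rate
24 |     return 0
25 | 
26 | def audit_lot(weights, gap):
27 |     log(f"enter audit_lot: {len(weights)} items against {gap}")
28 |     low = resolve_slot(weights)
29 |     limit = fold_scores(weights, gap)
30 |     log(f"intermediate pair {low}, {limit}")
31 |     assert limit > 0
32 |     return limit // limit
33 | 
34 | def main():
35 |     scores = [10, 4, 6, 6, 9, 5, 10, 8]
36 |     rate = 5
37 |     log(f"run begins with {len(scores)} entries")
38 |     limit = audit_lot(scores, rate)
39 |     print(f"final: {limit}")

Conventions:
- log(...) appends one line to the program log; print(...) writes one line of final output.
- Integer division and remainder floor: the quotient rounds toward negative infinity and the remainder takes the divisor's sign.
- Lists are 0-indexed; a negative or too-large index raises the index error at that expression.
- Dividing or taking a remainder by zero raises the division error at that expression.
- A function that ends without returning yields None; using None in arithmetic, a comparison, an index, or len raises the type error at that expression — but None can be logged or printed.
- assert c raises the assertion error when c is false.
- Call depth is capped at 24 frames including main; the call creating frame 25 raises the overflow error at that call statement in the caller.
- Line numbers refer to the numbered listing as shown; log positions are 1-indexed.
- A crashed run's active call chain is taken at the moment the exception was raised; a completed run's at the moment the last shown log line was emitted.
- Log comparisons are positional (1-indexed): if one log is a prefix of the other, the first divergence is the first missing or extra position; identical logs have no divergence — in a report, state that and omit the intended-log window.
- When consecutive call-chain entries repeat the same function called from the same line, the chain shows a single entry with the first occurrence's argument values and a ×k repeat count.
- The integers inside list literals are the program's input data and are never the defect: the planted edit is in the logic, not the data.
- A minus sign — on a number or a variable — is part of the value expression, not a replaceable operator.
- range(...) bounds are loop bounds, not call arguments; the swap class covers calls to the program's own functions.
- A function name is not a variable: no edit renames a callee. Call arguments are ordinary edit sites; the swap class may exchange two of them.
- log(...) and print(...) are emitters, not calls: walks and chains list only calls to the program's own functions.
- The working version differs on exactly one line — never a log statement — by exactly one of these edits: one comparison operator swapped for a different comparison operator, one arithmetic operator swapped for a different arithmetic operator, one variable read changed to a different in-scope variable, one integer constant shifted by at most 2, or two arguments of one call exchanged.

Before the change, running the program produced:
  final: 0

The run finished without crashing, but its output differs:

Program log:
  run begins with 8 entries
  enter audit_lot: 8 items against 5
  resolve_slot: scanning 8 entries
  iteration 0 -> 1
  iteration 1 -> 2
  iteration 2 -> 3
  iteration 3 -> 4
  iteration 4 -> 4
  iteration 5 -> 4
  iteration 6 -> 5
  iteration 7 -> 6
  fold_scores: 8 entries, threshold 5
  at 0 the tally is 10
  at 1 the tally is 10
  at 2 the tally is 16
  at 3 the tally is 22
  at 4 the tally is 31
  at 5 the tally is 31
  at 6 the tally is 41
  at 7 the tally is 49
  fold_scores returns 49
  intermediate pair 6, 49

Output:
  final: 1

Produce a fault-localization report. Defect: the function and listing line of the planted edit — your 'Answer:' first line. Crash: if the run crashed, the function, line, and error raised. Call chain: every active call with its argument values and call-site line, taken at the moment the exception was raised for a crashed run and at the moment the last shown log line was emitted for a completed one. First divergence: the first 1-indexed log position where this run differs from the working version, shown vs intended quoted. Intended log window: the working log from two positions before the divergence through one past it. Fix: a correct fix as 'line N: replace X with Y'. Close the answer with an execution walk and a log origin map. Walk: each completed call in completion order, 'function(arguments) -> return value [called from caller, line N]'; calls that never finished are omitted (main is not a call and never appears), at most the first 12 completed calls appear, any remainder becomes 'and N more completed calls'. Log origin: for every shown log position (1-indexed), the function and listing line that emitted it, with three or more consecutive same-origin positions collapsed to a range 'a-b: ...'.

Answer: the defect is in audit_lot at line 32.
Key fact: No log line changed; the fault shows up purely in the output.
Call chain: main -> audit_lot([10, 4, 6, 6, 9, 5, 10, 8], 5) (called at line 38).
First divergence: none — the logs agree in full.
Execution walk:
  resolve_slot([10, 4, 6, 6, 9, 5, 10, 8]) -> 6  [called from audit_lot, line 28]
  fold_scores([10, 4, 6, 6, 9, 5, 10, 8], 5) -> 49  [called from audit_lot, line 29]
  audit_lot([10, 4, 6, 6, 9, 5, 10, 8], 5) -> 1  [called from main, line 38]
Origin of each log line:
  1: emitted by main (line 37)
  2: emitted by audit_lot (line 27)
  3: emitted by resolve_slot (line 2)
  4-11: emitted by resolve_slot (line 7)
  12: emitted by fold_scores (line 11)
  13-20: emitted by fold_scores (line 16)
  21: emitted by fold_scores (line 17)
  22: emitted by audit_lot (line 30)
A correct fix: line 32: replace `limit // limit` with `low // limit`.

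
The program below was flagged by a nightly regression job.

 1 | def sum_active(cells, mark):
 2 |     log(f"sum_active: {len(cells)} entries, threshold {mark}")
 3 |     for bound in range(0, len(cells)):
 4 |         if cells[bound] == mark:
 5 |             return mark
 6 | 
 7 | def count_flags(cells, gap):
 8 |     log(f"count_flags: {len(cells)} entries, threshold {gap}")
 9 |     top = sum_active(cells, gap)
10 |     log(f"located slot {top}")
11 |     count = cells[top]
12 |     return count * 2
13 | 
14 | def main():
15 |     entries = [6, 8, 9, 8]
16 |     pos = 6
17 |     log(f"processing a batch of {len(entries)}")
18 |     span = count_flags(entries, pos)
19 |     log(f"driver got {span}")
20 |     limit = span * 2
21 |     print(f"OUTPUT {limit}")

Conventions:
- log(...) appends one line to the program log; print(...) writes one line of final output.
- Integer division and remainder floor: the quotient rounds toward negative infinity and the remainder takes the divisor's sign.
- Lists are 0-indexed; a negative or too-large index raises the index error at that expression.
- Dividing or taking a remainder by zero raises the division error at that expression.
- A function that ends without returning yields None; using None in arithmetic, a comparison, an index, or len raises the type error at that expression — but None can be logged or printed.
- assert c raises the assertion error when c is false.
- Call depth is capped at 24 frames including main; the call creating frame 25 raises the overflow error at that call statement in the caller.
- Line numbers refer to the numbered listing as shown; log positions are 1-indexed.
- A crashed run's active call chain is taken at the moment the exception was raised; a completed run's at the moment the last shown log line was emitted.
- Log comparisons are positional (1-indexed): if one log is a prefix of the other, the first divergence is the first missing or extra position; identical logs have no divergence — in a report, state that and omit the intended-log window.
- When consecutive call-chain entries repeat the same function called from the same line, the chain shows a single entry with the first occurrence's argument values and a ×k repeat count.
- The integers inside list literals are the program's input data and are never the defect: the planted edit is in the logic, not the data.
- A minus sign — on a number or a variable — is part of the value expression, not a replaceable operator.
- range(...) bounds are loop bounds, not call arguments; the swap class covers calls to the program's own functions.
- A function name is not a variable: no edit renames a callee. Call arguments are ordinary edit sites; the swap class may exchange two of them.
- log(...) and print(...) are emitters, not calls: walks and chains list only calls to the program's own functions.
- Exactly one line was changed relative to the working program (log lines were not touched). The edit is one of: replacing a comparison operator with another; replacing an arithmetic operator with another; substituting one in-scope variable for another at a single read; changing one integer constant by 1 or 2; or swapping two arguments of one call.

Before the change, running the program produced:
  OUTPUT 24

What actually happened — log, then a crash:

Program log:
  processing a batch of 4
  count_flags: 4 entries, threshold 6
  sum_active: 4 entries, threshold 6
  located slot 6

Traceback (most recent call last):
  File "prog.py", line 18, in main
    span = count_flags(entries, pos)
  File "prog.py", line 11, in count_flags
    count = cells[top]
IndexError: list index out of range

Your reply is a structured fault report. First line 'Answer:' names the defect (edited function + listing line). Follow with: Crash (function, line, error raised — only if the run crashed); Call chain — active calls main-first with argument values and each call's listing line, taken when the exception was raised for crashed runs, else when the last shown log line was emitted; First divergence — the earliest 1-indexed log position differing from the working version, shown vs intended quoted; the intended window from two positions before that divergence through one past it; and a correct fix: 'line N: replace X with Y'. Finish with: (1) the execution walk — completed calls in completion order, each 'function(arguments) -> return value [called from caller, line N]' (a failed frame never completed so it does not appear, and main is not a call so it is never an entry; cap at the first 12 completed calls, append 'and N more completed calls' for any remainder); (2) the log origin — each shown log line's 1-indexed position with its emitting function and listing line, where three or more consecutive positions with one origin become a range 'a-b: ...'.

Answer: the defect is in sum_active at line 5.
Key fact: The log first diverges at position 4: the faulty run prints 'located slot 6' where the working version prints 'located slot 0'.
Crash: count_flags, line 11, IndexError.
Call chain: main -> count_flags([6, 8, 9, 8], 6) (called at line 18).
First divergence: at position 4 the run shows 'located slot 6' where the working version logs 'located slot 0'.
Intended log window:
  2: count_flags: 4 entries, threshold 6
  3: sum_active: 4 entries, threshold 6
  4: located slot 0
  5: driver got 12
Execution walk:
  sum_active([6, 8, 9, 8], 6) -> 6  [called from count_flags, line 9]
Log origins:
  1: logged in main at line 17
  2: logged in count_flags at line 8
  3: logged in sum_active at line 2
  4: logged in count_flags at line 10
A correct fix: line 5: replace `mark` with `bound`.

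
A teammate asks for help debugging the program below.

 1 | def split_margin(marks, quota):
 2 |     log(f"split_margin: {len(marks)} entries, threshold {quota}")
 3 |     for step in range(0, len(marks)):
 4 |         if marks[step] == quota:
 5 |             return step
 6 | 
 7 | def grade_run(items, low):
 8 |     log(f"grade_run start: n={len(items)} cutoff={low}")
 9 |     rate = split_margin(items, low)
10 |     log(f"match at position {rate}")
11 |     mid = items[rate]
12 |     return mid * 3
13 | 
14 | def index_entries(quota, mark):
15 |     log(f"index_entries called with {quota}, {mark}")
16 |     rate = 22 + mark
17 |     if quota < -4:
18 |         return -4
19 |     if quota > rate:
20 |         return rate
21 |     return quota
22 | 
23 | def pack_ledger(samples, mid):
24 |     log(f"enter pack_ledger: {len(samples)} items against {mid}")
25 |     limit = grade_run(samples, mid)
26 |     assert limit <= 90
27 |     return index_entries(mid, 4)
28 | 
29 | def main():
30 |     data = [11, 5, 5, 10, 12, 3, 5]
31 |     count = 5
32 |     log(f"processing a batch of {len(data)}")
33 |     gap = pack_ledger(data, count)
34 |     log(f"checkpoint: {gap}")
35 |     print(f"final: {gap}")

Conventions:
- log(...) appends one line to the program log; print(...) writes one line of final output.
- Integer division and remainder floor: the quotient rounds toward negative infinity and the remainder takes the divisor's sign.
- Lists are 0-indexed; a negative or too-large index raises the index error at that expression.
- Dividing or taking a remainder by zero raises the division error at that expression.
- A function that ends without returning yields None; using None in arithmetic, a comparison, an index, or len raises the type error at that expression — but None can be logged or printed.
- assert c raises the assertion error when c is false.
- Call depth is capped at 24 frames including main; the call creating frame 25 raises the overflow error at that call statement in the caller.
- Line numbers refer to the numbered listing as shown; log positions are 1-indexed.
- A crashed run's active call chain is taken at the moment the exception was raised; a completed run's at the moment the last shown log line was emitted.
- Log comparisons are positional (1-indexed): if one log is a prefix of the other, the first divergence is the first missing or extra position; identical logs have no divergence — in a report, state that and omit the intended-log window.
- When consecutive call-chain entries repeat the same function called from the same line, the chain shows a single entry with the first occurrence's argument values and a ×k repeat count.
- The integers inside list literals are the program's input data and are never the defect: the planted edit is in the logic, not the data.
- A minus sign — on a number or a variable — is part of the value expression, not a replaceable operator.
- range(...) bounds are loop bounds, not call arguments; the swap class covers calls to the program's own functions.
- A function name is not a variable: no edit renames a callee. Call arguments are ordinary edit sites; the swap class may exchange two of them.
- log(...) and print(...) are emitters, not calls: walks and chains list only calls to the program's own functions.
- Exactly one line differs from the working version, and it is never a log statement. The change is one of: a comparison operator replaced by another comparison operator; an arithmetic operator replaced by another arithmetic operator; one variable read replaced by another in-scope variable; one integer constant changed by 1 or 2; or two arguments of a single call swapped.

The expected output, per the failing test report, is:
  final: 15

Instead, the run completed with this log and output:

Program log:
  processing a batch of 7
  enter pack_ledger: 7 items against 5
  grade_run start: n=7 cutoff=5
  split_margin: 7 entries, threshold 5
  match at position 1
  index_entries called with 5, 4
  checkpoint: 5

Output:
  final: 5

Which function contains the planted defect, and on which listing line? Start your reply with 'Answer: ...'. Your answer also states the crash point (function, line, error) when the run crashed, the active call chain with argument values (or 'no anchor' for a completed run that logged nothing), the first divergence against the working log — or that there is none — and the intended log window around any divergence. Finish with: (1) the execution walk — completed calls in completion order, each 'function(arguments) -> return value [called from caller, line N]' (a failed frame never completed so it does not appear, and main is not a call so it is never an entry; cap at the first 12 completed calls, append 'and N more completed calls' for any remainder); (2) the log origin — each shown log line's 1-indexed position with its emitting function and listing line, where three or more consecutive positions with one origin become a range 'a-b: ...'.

Answer: the defect is in pack_ledger at line 27.
Key observation: Everything matches until log position 6, which reads 'index_entries called with 5, 4' in place of 'index_entries called with 15, 4'.
Call chain: main.
First divergence: position 6; shown 'index_entries called with 5, 4' vs intended 'index_entries called with 15, 4'.
Intended log window:
  4: split_margin: 7 entries, threshold 5
  5: match at position 1
  6: index_entries called with 15, 4
  7: checkpoint: 15
Execution walk:
  split_margin([11, 5, 5, 10, 12, 3, 5], 5) -> 1  [called from grade_run, line 9]
  grade_run([11, 5, 5, 10, 12, 3, 5], 5) -> 15  [called from pack_ledger, line 25]
  index_entries(5, 4) -> 5  [called from pack_ledger, line 27]
  pack_ledger([11, 5, 5, 10, 12, 3, 5], 5) -> 5  [called from main, line 33]
Origin of each log line:
  1: emitted by main (line 32)
  2: emitted by pack_ledger (line 24)
  3: emitted by grade_run (line 8)
  4: emitted by split_margin (line 2)
  5: emitted by grade_run (line 10)
  6: emitted by index_entries (line 15)
  7: emitted by main (line 34)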